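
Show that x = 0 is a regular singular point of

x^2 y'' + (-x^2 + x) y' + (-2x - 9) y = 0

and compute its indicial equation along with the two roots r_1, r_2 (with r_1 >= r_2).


Divide by x^2 to reach normal form y'' + P_1(x) y' + P_2(x) y = 0 with P_1(x) = -1 + 1/x and P_2(x) = -2/x - 9/x^2.
x = 0 is a singular point because the y'-coefficient -1 + 1/x has a pole at x = 0 and the y-coefficient -2/x - 9/x^2 has a pole at x = 0.
It is a regular singular point because x P_1(x) = p(x) = 1 - x and x^2 P_2(x) = q(x) = -2x - 9 are polynomials, hence analytic at x = 0.
p(0) = 1,  q(0) = -9.
Indicial equation: r(r-1) + p(0) r + q(0) = 0, i.e. r^2 + (p(0) - 1) r + q(0) = 0, i.e. r^2 - 9 = 0.
Discriminant: (0)^2 - 4(-9) = 36, so r = (0 ± 6)/2.
Solving: r_1 = 3, r_2 = -3.

indicial: r^2 - 9 = 0; roots r_1 = 3, r_2 = -3


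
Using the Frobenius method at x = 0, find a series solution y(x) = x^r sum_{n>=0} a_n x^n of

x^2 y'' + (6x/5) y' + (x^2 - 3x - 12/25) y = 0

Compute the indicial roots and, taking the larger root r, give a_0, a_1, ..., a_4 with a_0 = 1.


Write in Frobenius form y'' + (p(x)/x) y' + (q(x)/x^2) y = 0:
  p(x) = 6/5,  q(x) = x^2 - 3x - 12/25.
Indicial equation: r(r-1) + (6/5) r + (-12/25) = 0 -> roots r_1 = 3/5, r_2 = -4/5.
Take r = r_1 = 3/5. Let y(x) = x^r sum_{n>=0} a_n x^n with a_0 = 1.
Substitute y = x^r sum a_n x^n and match x^{r+n}. The recurrence is
  D(n) a_n - 3 a_{n-1} + 1 a_{n-2} = 0,  where D(n) = (r+n)(r+n-1) + (6/5)(r+n) + (-12/25).
  a_n = [3 a_{n-1} - 1 a_{n-2}] / D(n).
Since the indicial polynomial factors as (r - r_1)(r - r_2), D(n) = (r_1 + n - r_1)(r_1 + n - r_2) = n(n + 7/5).
Evaluating step by step (a_0 = 1):
  n = 1: D(1) = 1(1 + 7/5) = 12/5; numerator = 3(1) = 3; a_1 = (3)/(12/5) = 5/4
  n = 2: D(2) = 2(2 + 7/5) = 34/5; numerator = 3(5/4) - 1(1) = 11/4; a_2 = (11/4)/(34/5) = 55/136
  n = 3: D(3) = 3(3 + 7/5) = 66/5; numerator = 3(55/136) - 1(5/4) = -5/136; a_3 = (-5/136)/(66/5) = -25/8976
  n = 4: D(4) = 4(4 + 7/5) = 108/5; numerator = 3(-25/8976) - 1(55/136) = -1235/2992; a_4 = (-1235/2992)/(108/5) = -6175/323136

r = 3/5; a_0 = 1; a_1 = 5/4; a_2 = 55/136; a_3 = -25/8976; a_4 = -6175/323136


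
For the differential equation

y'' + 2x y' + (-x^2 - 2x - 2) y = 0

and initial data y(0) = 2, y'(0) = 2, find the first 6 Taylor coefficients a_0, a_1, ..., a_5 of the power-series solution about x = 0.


Ansatz: y(x) = sum_{n>=0} a_n x^n, so y'(x) = sum_{n>=1} n a_n x^(n-1) and y''(x) = sum_{n>=2} n(n-1) a_n x^(n-2).
Substitute into P(x) y'' + Q(x) y' + R(x) y = 0 with P(x) = 1, Q(x) = 2x, R(x) = -x^2 - 2x - 2, and match powers of x.
Initial conditions: a_0 = 2, a_1 = 2.
Setting the coefficient of each power of x to zero and solving order by order (substituting the coefficients already found):
  x^0: 2 a_2 - 2 a_0 = 0  ->  2 a_2 = 2 a_0 = 4  ->  a_2 = 2
  x^1: 6 a_3 - 2 a_0 = 0  ->  6 a_3 = 2 a_0 = 4  ->  a_3 = 2/3
  x^2: 12 a_4 + 2 a_2 - 2 a_1 - a_0 = 0  ->  12 a_4 = -2 a_2 + 2 a_1 + a_0 = 2  ->  a_4 = 1/6
  x^3: 20 a_5 + 4 a_3 - 2 a_2 - a_1 = 0  ->  20 a_5 = -4 a_3 + 2 a_2 + a_1 = 10/3  ->  a_5 = 1/6
Truncated series: y(x) = 2 + 2 x + 2 x^2 + (2/3) x^3 + (1/6) x^4 + (1/6) x^5 + O(x^6).

a_0 = 2; a_1 = 2; a_2 = 2; a_3 = 2/3; a_4 = 1/6; a_5 = 1/6


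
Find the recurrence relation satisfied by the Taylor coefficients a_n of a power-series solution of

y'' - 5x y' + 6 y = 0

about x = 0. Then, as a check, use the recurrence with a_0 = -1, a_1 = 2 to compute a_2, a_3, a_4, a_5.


Substitute y = sum_n a_n x^n.
y''(x) has coefficient (n+2)(n+1) a_{n+2} at x^n;
-5 x y'(x) has coefficient -5 n a_n at x^n (shift);
6 y(x) has coefficient 6 a_n at x^n.
Matching x^n: (n+2)(n+1) a_{n+2} + (-5n + 6) a_n = 0.
Thus a_{n+2} = (5n - 6) / ((n+1)(n+2)) * a_n.

Check with a_0 = -1, a_1 = 2 (apply the recurrence for n = 0, 1, 2, 3): a_0 = -1, a_1 = 2, a_2 = 3, a_3 = -1/3, a_4 = 1, a_5 = -3/20.

a_(n+2) = (5n - 6) / ((n+1)(n+2)) * a_n; check: a_0 = -1, a_1 = 2, a_2 = 3, a_3 = -1/3, a_4 = 1, a_5 = -3/20


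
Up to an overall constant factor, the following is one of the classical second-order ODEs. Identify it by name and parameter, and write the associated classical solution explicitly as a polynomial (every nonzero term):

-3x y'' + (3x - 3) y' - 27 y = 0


All three coefficients share the factor -3; dividing through by -3 gives  x y'' + (1 - x) y' + 9 y = 0.
This matches the Laguerre equation x y'' + (1 - x) y' + n y = 0 with n = 9; the polynomial solution is L_9(x).
With y = sum_k a_k x^k, matching x^k gives (k+1)k a_{k+1} + (k+1) a_{k+1} - k a_k + n a_k = 0, i.e. (k+1)^2 a_{k+1} = (k - n) a_k = (k - 9) a_k. The right side vanishes at k = 9, so the series terminates at degree 9.
Standard normalization L_n(0) = 1 gives a_0 = 1. Work upward with a_{k+1} = (k - 9) a_k / (k+1)^2:
  a_1 = (0 - 9)(1) / 1^2 = -9/1 = -9
  a_2 = (1 - 9)(-9) / 2^2 = 72/4 = 18
  a_3 = (2 - 9)(18) / 3^2 = -126/9 = -14
  a_4 = (3 - 9)(-14) / 4^2 = 84/16 = 21/4
  a_5 = (4 - 9)(21/4) / 5^2 = (-105/4)/25 = -21/20
  a_6 = (5 - 9)(-21/20) / 6^2 = (21/5)/36 = 7/60
  a_7 = (6 - 9)(7/60) / 7^2 = (-7/20)/49 = -1/140
  a_8 = (7 - 9)(-1/140) / 8^2 = (1/70)/64 = 1/4480
  a_9 = (8 - 9)(1/4480) / 9^2 = (-1/4480)/81 = -1/362880
Hence L_9(x) = -x^9/362880 + x^8/4480 - x^7/140 + 7 x^6/60 - 21 x^5/20 + 21 x^4/4 - 14 x^3 + 18 x^2 - 9 x + 1.

L_9(x); series = -x^9/362880 + x^8/4480 - x^7/140 + 7 x^6/60 - 21 x^5/20 + 21 x^4/4 - 14 x^3 + 18 x^2 - 9 x + 1


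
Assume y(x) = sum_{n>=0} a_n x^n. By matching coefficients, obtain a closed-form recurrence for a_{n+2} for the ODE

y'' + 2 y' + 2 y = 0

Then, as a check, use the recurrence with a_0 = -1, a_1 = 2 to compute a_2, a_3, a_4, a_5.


Substitute y = sum_n a_n x^n.
y''(x) has coefficient (n+2)(n+1) a_{n+2} at x^n;
2 y'(x) has coefficient 2 (n+1) a_{n+1} at x^n;
2 y(x) has coefficient 2 a_n at x^n.
Matching x^n: (n+2)(n+1) a_{n+2} + 2 (n+1) a_{n+1} + 2 a_n = 0.
Thus a_{n+2} = [-2 (n+1) a_{n+1} - 2 a_n] / ((n+1)(n+2)).

Check with a_0 = -1, a_1 = 2 (apply the recurrence for n = 0, 1, 2, 3): a_0 = -1, a_1 = 2, a_2 = -1, a_3 = 0, a_4 = 1/6, a_5 = -1/15.

a_(n+2) = [-2 (n+1) a_(n+1) - 2 a_n] / ((n+1)(n+2)); check: a_0 = -1, a_1 = 2, a_2 = -1, a_3 = 0, a_4 = 1/6, a_5 = -1/15


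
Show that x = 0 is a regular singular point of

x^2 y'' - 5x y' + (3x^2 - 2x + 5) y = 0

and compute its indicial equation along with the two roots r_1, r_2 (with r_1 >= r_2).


Divide by x^2 to reach normal form y'' + P_1(x) y' + P_2(x) y = 0 with P_1(x) = -5/x and P_2(x) = 3 - 2/x + 5/x^2.
x = 0 is a singular point because the y'-coefficient -5/x has a pole at x = 0 and the y-coefficient 3 - 2/x + 5/x^2 has a pole at x = 0.
It is a regular singular point because x P_1(x) = p(x) = -5 and x^2 P_2(x) = q(x) = 3x^2 - 2x + 5 are polynomials, hence analytic at x = 0.
p(0) = -5,  q(0) = 5.
Indicial equation: r(r-1) + p(0) r + q(0) = 0, i.e. r^2 + (p(0) - 1) r + q(0) = 0, i.e. r^2 - 6 r + 5 = 0.
Discriminant: (-6)^2 - 4(5) = 16, so r = (6 ± 4)/2.
Solving: r_1 = 5, r_2 = 1.

indicial: r^2 - 6 r + 5 = 0; roots r_1 = 5, r_2 = 1


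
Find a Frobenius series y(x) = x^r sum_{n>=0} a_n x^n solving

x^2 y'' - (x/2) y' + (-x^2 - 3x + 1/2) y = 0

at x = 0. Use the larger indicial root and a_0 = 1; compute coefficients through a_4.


Write in Frobenius form y'' + (p(x)/x) y' + (q(x)/x^2) y = 0:
  p(x) = -1/2,  q(x) = -x^2 - 3x + 1/2.
Indicial equation: r(r-1) + (-1/2) r + (1/2) = 0 -> roots r_1 = 1, r_2 = 1/2.
Take r = r_1 = 1. Let y(x) = x^r sum_{n>=0} a_n x^n with a_0 = 1.
Substitute y = x^r sum a_n x^n and match x^{r+n}. The recurrence is
  D(n) a_n - 3 a_{n-1} - 1 a_{n-2} = 0,  where D(n) = (r+n)(r+n-1) + (-1/2)(r+n) + (1/2).
  a_n = [3 a_{n-1} + 1 a_{n-2}] / D(n).
Since the indicial polynomial factors as (r - r_1)(r - r_2), D(n) = (r_1 + n - r_1)(r_1 + n - r_2) = n(n + 1/2).
Evaluating step by step (a_0 = 1):
  n = 1: D(1) = 1(1 + 1/2) = 3/2; numerator = 3(1) = 3; a_1 = (3)/(3/2) = 2
  n = 2: D(2) = 2(2 + 1/2) = 5; numerator = 3(2) + 1(1) = 7; a_2 = (7)/(5) = 7/5
  n = 3: D(3) = 3(3 + 1/2) = 21/2; numerator = 3(7/5) + 1(2) = 31/5; a_3 = (31/5)/(21/2) = 62/105
  n = 4: D(4) = 4(4 + 1/2) = 18; numerator = 3(62/105) + 1(7/5) = 111/35; a_4 = (111/35)/(18) = 37/210

r = 1; a_0 = 1; a_1 = 2; a_2 = 7/5; a_3 = 62/105; a_4 = 37/210


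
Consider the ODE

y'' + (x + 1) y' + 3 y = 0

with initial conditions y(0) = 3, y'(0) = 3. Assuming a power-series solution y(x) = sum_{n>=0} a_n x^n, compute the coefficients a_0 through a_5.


Ansatz: y(x) = sum_{n>=0} a_n x^n, so y'(x) = sum_{n>=1} n a_n x^(n-1) and y''(x) = sum_{n>=2} n(n-1) a_n x^(n-2).
Substitute into P(x) y'' + Q(x) y' + R(x) y = 0 with P(x) = 1, Q(x) = x + 1, R(x) = 3, and match powers of x.
Initial conditions: a_0 = 3, a_1 = 3.
Setting the coefficient of each power of x to zero and solving order by order (substituting the coefficients already found):
  x^0: 2 a_2 + a_1 + 3 a_0 = 0  ->  2 a_2 = -a_1 - 3 a_0 = -12  ->  a_2 = -6
  x^1: 6 a_3 + 2 a_2 + 4 a_1 = 0  ->  6 a_3 = -2 a_2 - 4 a_1 = 0  ->  a_3 = 0
  x^2: 12 a_4 + 3 a_3 + 5 a_2 = 0  ->  12 a_4 = -3 a_3 - 5 a_2 = 30  ->  a_4 = 5/2
  x^3: 20 a_5 + 4 a_4 + 6 a_3 = 0  ->  20 a_5 = -4 a_4 - 6 a_3 = -10  ->  a_5 = -1/2
Truncated series: y(x) = 3 + 3 x - 6 x^2 + (5/2) x^4 - (1/2) x^5 + O(x^6).

a_0 = 3; a_1 = 3; a_2 = -6; a_3 = 0; a_4 = 5/2; a_5 = -1/2


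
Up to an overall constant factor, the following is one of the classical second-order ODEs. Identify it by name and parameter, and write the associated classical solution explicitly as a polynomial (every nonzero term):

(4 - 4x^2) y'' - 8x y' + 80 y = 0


All three coefficients share the factor 4; dividing through by 4 gives  (1 - x^2) y'' - 2x y' + 20 y = 0.
This matches the Legendre equation (1 - x^2) y'' - 2x y' + n(n+1) y = 0 (note the -2x y' term) with n(n+1) = 20, so n = 4; the polynomial solution is P_4(x).
With y = sum_k a_k x^k, matching x^k gives (k+2)(k+1) a_{k+2} = [k(k+1) - n(n+1)] a_k = (k - 4)(k + 5) a_k. The right side vanishes at k = 4, so the series with the parity of 4 terminates at degree 4.
Standard normalization (P_n(1) = 1): leading coefficient (2n)!/(2^n (n!)^2) = 40320/(16*576) = 35/8, so a_4 = 35/8. Work downward with a_k = (k+1)(k+2) a_{k+2} / ((k - 4)(k + 5)):
  a_2 = (3)(4)(35/8) / ((2 - 4)(2 + 5)) = (105/2)/(-14) = -15/4
  a_0 = (1)(2)(-15/4) / ((0 - 4)(0 + 5)) = (-15/2)/(-20) = 3/8
Hence P_4(x) = 35 x^4/8 - 15 x^2/4 + 3/8.

P_4(x); series = 35 x^4/8 - 15 x^2/4 + 3/8


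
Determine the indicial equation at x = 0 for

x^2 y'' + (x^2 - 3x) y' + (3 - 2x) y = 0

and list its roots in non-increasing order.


Divide by x^2 to reach normal form y'' + P_1(x) y' + P_2(x) y = 0 with P_1(x) = 1 - 3/x and P_2(x) = -2/x + 3/x^2.
x = 0 is a singular point because the y'-coefficient 1 - 3/x has a pole at x = 0 and the y-coefficient -2/x + 3/x^2 has a pole at x = 0.
It is a regular singular point because x P_1(x) = p(x) = x - 3 and x^2 P_2(x) = q(x) = 3 - 2x are polynomials, hence analytic at x = 0.
p(0) = -3,  q(0) = 3.
Indicial equation: r(r-1) + p(0) r + q(0) = 0, i.e. r^2 + (p(0) - 1) r + q(0) = 0, i.e. r^2 - 4 r + 3 = 0.
Discriminant: (-4)^2 - 4(3) = 4, so r = (4 ± 2)/2.
Solving: r_1 = 3, r_2 = 1.

indicial: r^2 - 4 r + 3 = 0; roots r_1 = 3, r_2 = 1


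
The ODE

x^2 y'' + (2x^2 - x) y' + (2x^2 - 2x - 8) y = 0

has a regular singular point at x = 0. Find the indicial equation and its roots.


Divide by x^2 to reach normal form y'' + P_1(x) y' + P_2(x) y = 0 with P_1(x) = 2 - 1/x and P_2(x) = 2 - 2/x - 8/x^2.
x = 0 is a singular point because the y'-coefficient 2 - 1/x has a pole at x = 0 and the y-coefficient 2 - 2/x - 8/x^2 has a pole at x = 0.
It is a regular singular point because x P_1(x) = p(x) = 2x - 1 and x^2 P_2(x) = q(x) = 2x^2 - 2x - 8 are polynomials, hence analytic at x = 0.
p(0) = -1,  q(0) = -8.
Indicial equation: r(r-1) + p(0) r + q(0) = 0, i.e. r^2 + (p(0) - 1) r + q(0) = 0, i.e. r^2 - 2 r - 8 = 0.
Discriminant: (-2)^2 - 4(-8) = 36, so r = (2 ± 6)/2.
Solving: r_1 = 4, r_2 = -2.

indicial: r^2 - 2 r - 8 = 0; roots r_1 = 4, r_2 = -2


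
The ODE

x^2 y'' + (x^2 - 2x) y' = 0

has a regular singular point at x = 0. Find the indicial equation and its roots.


Divide by x^2 to reach normal form y'' + P_1(x) y' + P_2(x) y = 0 with P_1(x) = 1 - 2/x and P_2(x) = 0.
x = 0 is a singular point because the y'-coefficient 1 - 2/x has a pole at x = 0.
It is a regular singular point because x P_1(x) = p(x) = x - 2 and x^2 P_2(x) = q(x) = 0 are polynomials, hence analytic at x = 0.
p(0) = -2,  q(0) = 0.
Indicial equation: r(r-1) + p(0) r + q(0) = 0, i.e. r^2 + (p(0) - 1) r + q(0) = 0, i.e. r^2 - 3 r = 0.
Discriminant: (-3)^2 - 4(0) = 9, so r = (3 ± 3)/2.
Solving: r_1 = 3, r_2 = 0.

indicial: r^2 - 3 r = 0; roots r_1 = 3, r_2 = 0


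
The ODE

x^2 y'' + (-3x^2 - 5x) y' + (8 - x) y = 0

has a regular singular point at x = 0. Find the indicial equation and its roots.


Divide by x^2 to reach normal form y'' + P_1(x) y' + P_2(x) y = 0 with P_1(x) = -3 - 5/x and P_2(x) = -1/x + 8/x^2.
x = 0 is a singular point because the y'-coefficient -3 - 5/x has a pole at x = 0 and the y-coefficient -1/x + 8/x^2 has a pole at x = 0.
It is a regular singular point because x P_1(x) = p(x) = -3x - 5 and x^2 P_2(x) = q(x) = 8 - x are polynomials, hence analytic at x = 0.
p(0) = -5,  q(0) = 8.
Indicial equation: r(r-1) + p(0) r + q(0) = 0, i.e. r^2 + (p(0) - 1) r + q(0) = 0, i.e. r^2 - 6 r + 8 = 0.
Discriminant: (-6)^2 - 4(8) = 4, so r = (6 ± 2)/2.
Solving: r_1 = 4, r_2 = 2.

indicial: r^2 - 6 r + 8 = 0; roots r_1 = 4, r_2 = 2


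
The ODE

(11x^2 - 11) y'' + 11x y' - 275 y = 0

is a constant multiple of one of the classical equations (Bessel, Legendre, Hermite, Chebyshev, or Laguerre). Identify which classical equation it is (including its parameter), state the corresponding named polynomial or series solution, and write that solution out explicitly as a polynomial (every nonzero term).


All three coefficients share the factor -11; dividing through by -11 gives  (1 - x^2) y'' - x y' + 25 y = 0.
This matches the Chebyshev equation (1 - x^2) y'' - x y' + n^2 y = 0 (note the -x y' term, not -2x y') with n^2 = 25, so n = 5; the polynomial solution is T_5(x).
With y = sum_k a_k x^k, matching x^k gives (k+2)(k+1) a_{k+2} = (k^2 - n^2) a_k = (k - 5)(k + 5) a_k. The right side vanishes at k = 5, so the series with the parity of 5 terminates at degree 5.
Standard normalization: leading coefficient of T_n is 2^(n-1), so a_5 = 2^4 = 16. Work downward with a_k = (k+1)(k+2) a_{k+2} / ((k - 5)(k + 5)):
  a_3 = (4)(5)(16) / ((3 - 5)(3 + 5)) = 320/(-16) = -20
  a_1 = (2)(3)(-20) / ((1 - 5)(1 + 5)) = -120/(-24) = 5
Hence T_5(x) = 16 x^5 - 20 x^3 + 5 x.

T_5(x); series = 16 x^5 - 20 x^3 + 5 x


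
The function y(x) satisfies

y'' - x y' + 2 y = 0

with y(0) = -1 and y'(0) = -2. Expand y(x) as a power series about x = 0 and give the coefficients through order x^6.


Ansatz: y(x) = sum_{n>=0} a_n x^n, so y'(x) = sum_{n>=1} n a_n x^(n-1) and y''(x) = sum_{n>=2} n(n-1) a_n x^(n-2).
Substitute into P(x) y'' + Q(x) y' + R(x) y = 0 with P(x) = 1, Q(x) = -x, R(x) = 2, and match powers of x.
Initial conditions: a_0 = -1, a_1 = -2.
Setting the coefficient of each power of x to zero and solving order by order (substituting the coefficients already found):
  x^0: 2 a_2 + 2 a_0 = 0  ->  2 a_2 = -2 a_0 = 2  ->  a_2 = 1
  x^1: 6 a_3 + a_1 = 0  ->  6 a_3 = -a_1 = 2  ->  a_3 = 1/3
  x^2: 12 a_4 = 0  ->  a_4 = 0
  x^3: 20 a_5 - a_3 = 0  ->  20 a_5 = a_3 = 1/3  ->  a_5 = 1/60
  x^4: 30 a_6 - 2 a_4 = 0  ->  30 a_6 = 2 a_4 = 0  ->  a_6 = 0
Truncated series: y(x) = -1 - 2 x + x^2 + (1/3) x^3 + (1/60) x^5 + O(x^7).

a_0 = -1; a_1 = -2; a_2 = 1; a_3 = 1/3; a_4 = 0; a_5 = 1/60; a_6 = 0


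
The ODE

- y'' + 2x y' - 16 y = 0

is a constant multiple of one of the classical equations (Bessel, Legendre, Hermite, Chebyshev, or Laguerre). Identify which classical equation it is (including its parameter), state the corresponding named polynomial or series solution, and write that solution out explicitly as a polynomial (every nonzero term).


All three coefficients share the factor -1; dividing through by -1 gives  y'' - 2x y' + 16 y = 0.
This matches the Hermite equation y'' - 2x y' + 2n y = 0 with 2n = 16, so n = 8; the polynomial solution is H_8(x).
With y = sum_k a_k x^k, matching x^k gives (k+2)(k+1) a_{k+2} = 2(k - n) a_k = 2(k - 8) a_k. The right side vanishes at k = 8, so the series with the parity of 8 terminates at degree 8.
Standard normalization: leading coefficient of H_n is 2^n, so a_8 = 2^8 = 256. Work downward with a_k = (k+1)(k+2) a_{k+2} / (2(k - n)):
  a_6 = (7)(8)(256) / (2(6 - 8)) = 14336/(-4) = -3584
  a_4 = (5)(6)(-3584) / (2(4 - 8)) = -107520/(-8) = 13440
  a_2 = (3)(4)(13440) / (2(2 - 8)) = 161280/(-12) = -13440
  a_0 = (1)(2)(-13440) / (2(0 - 8)) = -26880/(-16) = 1680
Hence H_8(x) = 256 x^8 - 3584 x^6 + 13440 x^4 - 13440 x^2 + 1680.

H_8(x); series = 256 x^8 - 3584 x^6 + 13440 x^4 - 13440 x^2 + 1680


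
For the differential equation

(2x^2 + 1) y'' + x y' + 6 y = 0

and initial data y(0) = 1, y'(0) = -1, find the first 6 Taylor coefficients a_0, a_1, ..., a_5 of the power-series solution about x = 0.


Ansatz: y(x) = sum_{n>=0} a_n x^n, so y'(x) = sum_{n>=1} n a_n x^(n-1) and y''(x) = sum_{n>=2} n(n-1) a_n x^(n-2).
Substitute into P(x) y'' + Q(x) y' + R(x) y = 0 with P(x) = 2x^2 + 1, Q(x) = x, R(x) = 6, and match powers of x.
Initial conditions: a_0 = 1, a_1 = -1.
Setting the coefficient of each power of x to zero and solving order by order (substituting the coefficients already found):
  x^0: 2 a_2 + 6 a_0 = 0  ->  2 a_2 = -6 a_0 = -6  ->  a_2 = -3
  x^1: 6 a_3 + 7 a_1 = 0  ->  6 a_3 = -7 a_1 = 7  ->  a_3 = 7/6
  x^2: 12 a_4 + 12 a_2 = 0  ->  12 a_4 = -12 a_2 = 36  ->  a_4 = 3
  x^3: 20 a_5 + 21 a_3 = 0  ->  20 a_5 = -21 a_3 = -49/2  ->  a_5 = -49/40
Truncated series: y(x) = 1 - x - 3 x^2 + (7/6) x^3 + 3 x^4 - (49/40) x^5 + O(x^6).

a_0 = 1; a_1 = -1; a_2 = -3; a_3 = 7/6; a_4 = 3; a_5 = -49/40


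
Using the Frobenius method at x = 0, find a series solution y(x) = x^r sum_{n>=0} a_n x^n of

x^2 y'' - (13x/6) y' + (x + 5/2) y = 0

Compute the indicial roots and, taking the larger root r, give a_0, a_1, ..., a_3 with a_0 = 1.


Write in Frobenius form y'' + (p(x)/x) y' + (q(x)/x^2) y = 0:
  p(x) = -13/6,  q(x) = x + 5/2.
Indicial equation: r(r-1) + (-13/6) r + (5/2) = 0 -> roots r_1 = 5/3, r_2 = 3/2.
Take r = r_1 = 5/3. Let y(x) = x^r sum_{n>=0} a_n x^n with a_0 = 1.
Substitute y = x^r sum a_n x^n and match x^{r+n}. The recurrence is
  D(n) a_n + 1 a_{n-1} = 0,  where D(n) = (r+n)(r+n-1) + (-13/6)(r+n) + (5/2).
  a_n = -1 / D(n) * a_{n-1}.
Since the indicial polynomial factors as (r - r_1)(r - r_2), D(n) = (r_1 + n - r_1)(r_1 + n - r_2) = n(n + 1/6).
Evaluating step by step (a_0 = 1):
  n = 1: D(1) = 1(1 + 1/6) = 7/6; numerator = -1(1) = -1; a_1 = (-1)/(7/6) = -6/7
  n = 2: D(2) = 2(2 + 1/6) = 13/3; numerator = -1(-6/7) = 6/7; a_2 = (6/7)/(13/3) = 18/91
  n = 3: D(3) = 3(3 + 1/6) = 19/2; numerator = -1(18/91) = -18/91; a_3 = (-18/91)/(19/2) = -36/1729

r = 5/3; a_0 = 1; a_1 = -6/7; a_2 = 18/91; a_3 = -36/1729


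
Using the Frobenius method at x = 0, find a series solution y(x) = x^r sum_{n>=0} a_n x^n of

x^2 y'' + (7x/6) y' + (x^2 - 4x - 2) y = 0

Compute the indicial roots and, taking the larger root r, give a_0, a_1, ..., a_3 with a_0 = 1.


Write in Frobenius form y'' + (p(x)/x) y' + (q(x)/x^2) y = 0:
  p(x) = 7/6,  q(x) = x^2 - 4x - 2.
Indicial equation: r(r-1) + (7/6) r + (-2) = 0 -> roots r_1 = 4/3, r_2 = -3/2.
Take r = r_1 = 4/3. Let y(x) = x^r sum_{n>=0} a_n x^n with a_0 = 1.
Substitute y = x^r sum a_n x^n and match x^{r+n}. The recurrence is
  D(n) a_n - 4 a_{n-1} + 1 a_{n-2} = 0,  where D(n) = (r+n)(r+n-1) + (7/6)(r+n) + (-2).
  a_n = [4 a_{n-1} - 1 a_{n-2}] / D(n).
Since the indicial polynomial factors as (r - r_1)(r - r_2), D(n) = (r_1 + n - r_1)(r_1 + n - r_2) = n(n + 17/6).
Evaluating step by step (a_0 = 1):
  n = 1: D(1) = 1(1 + 17/6) = 23/6; numerator = 4(1) = 4; a_1 = (4)/(23/6) = 24/23
  n = 2: D(2) = 2(2 + 17/6) = 29/3; numerator = 4(24/23) - 1(1) = 73/23; a_2 = (73/23)/(29/3) = 219/667
  n = 3: D(3) = 3(3 + 17/6) = 35/2; numerator = 4(219/667) - 1(24/23) = 180/667; a_3 = (180/667)/(35/2) = 72/4669

r = 4/3; a_0 = 1; a_1 = 24/23; a_2 = 219/667; a_3 = 72/4669


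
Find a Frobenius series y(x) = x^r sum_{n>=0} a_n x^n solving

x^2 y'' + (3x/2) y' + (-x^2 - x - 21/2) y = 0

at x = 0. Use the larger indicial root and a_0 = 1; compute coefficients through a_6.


Write in Frobenius form y'' + (p(x)/x) y' + (q(x)/x^2) y = 0:
  p(x) = 3/2,  q(x) = -x^2 - x - 21/2.
Indicial equation: r(r-1) + (3/2) r + (-21/2) = 0 -> roots r_1 = 3, r_2 = -7/2.
Take r = r_1 = 3. Let y(x) = x^r sum_{n>=0} a_n x^n with a_0 = 1.
Substitute y = x^r sum a_n x^n and match x^{r+n}. The recurrence is
  D(n) a_n - 1 a_{n-1} - 1 a_{n-2} = 0,  where D(n) = (r+n)(r+n-1) + (3/2)(r+n) + (-21/2).
  a_n = [1 a_{n-1} + 1 a_{n-2}] / D(n).
Since the indicial polynomial factors as (r - r_1)(r - r_2), D(n) = (r_1 + n - r_1)(r_1 + n - r_2) = n(n + 13/2).
Evaluating step by step (a_0 = 1):
  n = 1: D(1) = 1(1 + 13/2) = 15/2; numerator = 1(1) = 1; a_1 = (1)/(15/2) = 2/15
  n = 2: D(2) = 2(2 + 13/2) = 17; numerator = 1(2/15) + 1(1) = 17/15; a_2 = (17/15)/(17) = 1/15
  n = 3: D(3) = 3(3 + 13/2) = 57/2; numerator = 1(1/15) + 1(2/15) = 1/5; a_3 = (1/5)/(57/2) = 2/285
  n = 4: D(4) = 4(4 + 13/2) = 42; numerator = 1(2/285) + 1(1/15) = 7/95; a_4 = (7/95)/(42) = 1/570
  n = 5: D(5) = 5(5 + 13/2) = 115/2; numerator = 1(1/570) + 1(2/285) = 1/114; a_5 = (1/114)/(115/2) = 1/6555
  n = 6: D(6) = 6(6 + 13/2) = 75; numerator = 1(1/6555) + 1(1/570) = 5/2622; a_6 = (5/2622)/(75) = 1/39330

r = 3; a_0 = 1; a_1 = 2/15; a_2 = 1/15; a_3 = 2/285; a_4 = 1/570; a_5 = 1/6555; a_6 = 1/39330


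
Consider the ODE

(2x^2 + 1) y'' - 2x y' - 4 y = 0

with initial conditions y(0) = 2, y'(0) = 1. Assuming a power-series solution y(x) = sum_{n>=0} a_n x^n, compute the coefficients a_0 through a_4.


Ansatz: y(x) = sum_{n>=0} a_n x^n, so y'(x) = sum_{n>=1} n a_n x^(n-1) and y''(x) = sum_{n>=2} n(n-1) a_n x^(n-2).
Substitute into P(x) y'' + Q(x) y' + R(x) y = 0 with P(x) = 2x^2 + 1, Q(x) = -2x, R(x) = -4, and match powers of x.
Initial conditions: a_0 = 2, a_1 = 1.
Setting the coefficient of each power of x to zero and solving order by order (substituting the coefficients already found):
  x^0: 2 a_2 - 4 a_0 = 0  ->  2 a_2 = 4 a_0 = 8  ->  a_2 = 4
  x^1: 6 a_3 - 6 a_1 = 0  ->  6 a_3 = 6 a_1 = 6  ->  a_3 = 1
  x^2: 12 a_4 - 4 a_2 = 0  ->  12 a_4 = 4 a_2 = 16  ->  a_4 = 4/3
Truncated series: y(x) = 2 + x + 4 x^2 + x^3 + (4/3) x^4 + O(x^5).

a_0 = 2; a_1 = 1; a_2 = 4; a_3 = 1; a_4 = 4/3


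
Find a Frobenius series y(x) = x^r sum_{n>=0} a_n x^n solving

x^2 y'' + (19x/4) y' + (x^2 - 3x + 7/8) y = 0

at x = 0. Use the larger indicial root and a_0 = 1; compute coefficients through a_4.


Write in Frobenius form y'' + (p(x)/x) y' + (q(x)/x^2) y = 0:
  p(x) = 19/4,  q(x) = x^2 - 3x + 7/8.
Indicial equation: r(r-1) + (19/4) r + (7/8) = 0 -> roots r_1 = -1/4, r_2 = -7/2.
Take r = r_1 = -1/4. Let y(x) = x^r sum_{n>=0} a_n x^n with a_0 = 1.
Substitute y = x^r sum a_n x^n and match x^{r+n}. The recurrence is
  D(n) a_n - 3 a_{n-1} + 1 a_{n-2} = 0,  where D(n) = (r+n)(r+n-1) + (19/4)(r+n) + (7/8).
  a_n = [3 a_{n-1} - 1 a_{n-2}] / D(n).
Since the indicial polynomial factors as (r - r_1)(r - r_2), D(n) = (r_1 + n - r_1)(r_1 + n - r_2) = n(n + 13/4).
Evaluating step by step (a_0 = 1):
  n = 1: D(1) = 1(1 + 13/4) = 17/4; numerator = 3(1) = 3; a_1 = (3)/(17/4) = 12/17
  n = 2: D(2) = 2(2 + 13/4) = 21/2; numerator = 3(12/17) - 1(1) = 19/17; a_2 = (19/17)/(21/2) = 38/357
  n = 3: D(3) = 3(3 + 13/4) = 75/4; numerator = 3(38/357) - 1(12/17) = -46/119; a_3 = (-46/119)/(75/4) = -184/8925
  n = 4: D(4) = 4(4 + 13/4) = 29; numerator = 3(-184/8925) - 1(38/357) = -1502/8925; a_4 = (-1502/8925)/(29) = -1502/258825

r = -1/4; a_0 = 1; a_1 = 12/17; a_2 = 38/357; a_3 = -184/8925; a_4 = -1502/258825


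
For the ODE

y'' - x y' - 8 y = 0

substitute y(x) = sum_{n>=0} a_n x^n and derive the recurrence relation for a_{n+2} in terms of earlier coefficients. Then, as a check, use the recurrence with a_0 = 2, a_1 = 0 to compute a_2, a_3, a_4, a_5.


Substitute y = sum_n a_n x^n.
y''(x) has coefficient (n+2)(n+1) a_{n+2} at x^n;
-x y'(x) has coefficient -n a_n at x^n (shift);
-8 y(x) has coefficient -8 a_n at x^n.
Matching x^n: (n+2)(n+1) a_{n+2} + (-n - 8) a_n = 0.
Thus a_{n+2} = (n + 8) / ((n+1)(n+2)) * a_n.

Check with a_0 = 2, a_1 = 0 (apply the recurrence for n = 0, 1, 2, 3): a_0 = 2, a_1 = 0, a_2 = 8, a_3 = 0, a_4 = 20/3, a_5 = 0.

a_(n+2) = (n + 8) / ((n+1)(n+2)) * a_n; check: a_0 = 2, a_1 = 0, a_2 = 8, a_3 = 0, a_4 = 20/3, a_5 = 0


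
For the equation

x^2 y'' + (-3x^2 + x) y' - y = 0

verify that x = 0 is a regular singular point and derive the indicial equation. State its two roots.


Divide by x^2 to reach normal form y'' + P_1(x) y' + P_2(x) y = 0 with P_1(x) = -3 + 1/x and P_2(x) = -1/x^2.
x = 0 is a singular point because the y'-coefficient -3 + 1/x has a pole at x = 0 and the y-coefficient -1/x^2 has a pole at x = 0.
It is a regular singular point because x P_1(x) = p(x) = 1 - 3x and x^2 P_2(x) = q(x) = -1 are polynomials, hence analytic at x = 0.
p(0) = 1,  q(0) = -1.
Indicial equation: r(r-1) + p(0) r + q(0) = 0, i.e. r^2 + (p(0) - 1) r + q(0) = 0, i.e. r^2 - 1 = 0.
Discriminant: (0)^2 - 4(-1) = 4, so r = (0 ± 2)/2.
Solving: r_1 = 1, r_2 = -1.

indicial: r^2 - 1 = 0; roots r_1 = 1, r_2 = -1


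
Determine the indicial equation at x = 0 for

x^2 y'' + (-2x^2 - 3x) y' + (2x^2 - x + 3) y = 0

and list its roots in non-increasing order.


Divide by x^2 to reach normal form y'' + P_1(x) y' + P_2(x) y = 0 with P_1(x) = -2 - 3/x and P_2(x) = 2 - 1/x + 3/x^2.
x = 0 is a singular point because the y'-coefficient -2 - 3/x has a pole at x = 0 and the y-coefficient 2 - 1/x + 3/x^2 has a pole at x = 0.
It is a regular singular point because x P_1(x) = p(x) = -2x - 3 and x^2 P_2(x) = q(x) = 2x^2 - x + 3 are polynomials, hence analytic at x = 0.
p(0) = -3,  q(0) = 3.
Indicial equation: r(r-1) + p(0) r + q(0) = 0, i.e. r^2 + (p(0) - 1) r + q(0) = 0, i.e. r^2 - 4 r + 3 = 0.
Discriminant: (-4)^2 - 4(3) = 4, so r = (4 ± 2)/2.
Solving: r_1 = 3, r_2 = 1.

indicial: r^2 - 4 r + 3 = 0; roots r_1 = 3, r_2 = 1


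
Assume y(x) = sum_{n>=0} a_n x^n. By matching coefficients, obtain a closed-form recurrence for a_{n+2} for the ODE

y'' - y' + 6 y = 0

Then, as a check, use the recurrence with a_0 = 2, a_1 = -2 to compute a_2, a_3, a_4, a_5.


Substitute y = sum_n a_n x^n.
y''(x) has coefficient (n+2)(n+1) a_{n+2} at x^n;
-y'(x) has coefficient -(n+1) a_{n+1} at x^n;
6 y(x) has coefficient 6 a_n at x^n.
Matching x^n: (n+2)(n+1) a_{n+2} - (n+1) a_{n+1} + 6 a_n = 0.
Thus a_{n+2} = [(n+1) a_{n+1} - 6 a_n] / ((n+1)(n+2)).

Check with a_0 = 2, a_1 = -2 (apply the recurrence for n = 0, 1, 2, 3): a_0 = 2, a_1 = -2, a_2 = -7, a_3 = -1/3, a_4 = 41/12, a_5 = 47/60.

a_(n+2) = [(n+1) a_(n+1) - 6 a_n] / ((n+1)(n+2)); check: a_0 = 2, a_1 = -2, a_2 = -7, a_3 = -1/3, a_4 = 41/12, a_5 = 47/60


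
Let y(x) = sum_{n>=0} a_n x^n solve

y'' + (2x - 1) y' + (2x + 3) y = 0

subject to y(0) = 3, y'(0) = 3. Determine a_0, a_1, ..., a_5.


Ansatz: y(x) = sum_{n>=0} a_n x^n, so y'(x) = sum_{n>=1} n a_n x^(n-1) and y''(x) = sum_{n>=2} n(n-1) a_n x^(n-2).
Substitute into P(x) y'' + Q(x) y' + R(x) y = 0 with P(x) = 1, Q(x) = 2x - 1, R(x) = 2x + 3, and match powers of x.
Initial conditions: a_0 = 3, a_1 = 3.
Setting the coefficient of each power of x to zero and solving order by order (substituting the coefficients already found):
  x^0: 2 a_2 - a_1 + 3 a_0 = 0  ->  2 a_2 = a_1 - 3 a_0 = -6  ->  a_2 = -3
  x^1: 6 a_3 - 2 a_2 + 5 a_1 + 2 a_0 = 0  ->  6 a_3 = 2 a_2 - 5 a_1 - 2 a_0 = -27  ->  a_3 = -9/2
  x^2: 12 a_4 - 3 a_3 + 7 a_2 + 2 a_1 = 0  ->  12 a_4 = 3 a_3 - 7 a_2 - 2 a_1 = 3/2  ->  a_4 = 1/8
  x^3: 20 a_5 - 4 a_4 + 9 a_3 + 2 a_2 = 0  ->  20 a_5 = 4 a_4 - 9 a_3 - 2 a_2 = 47  ->  a_5 = 47/20
Truncated series: y(x) = 3 + 3 x - 3 x^2 - (9/2) x^3 + (1/8) x^4 + (47/20) x^5 + O(x^6).

a_0 = 3; a_1 = 3; a_2 = -3; a_3 = -9/2; a_4 = 1/8; a_5 = 47/20


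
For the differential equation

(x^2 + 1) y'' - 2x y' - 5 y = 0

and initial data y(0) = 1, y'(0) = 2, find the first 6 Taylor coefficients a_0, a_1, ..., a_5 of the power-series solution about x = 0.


Ansatz: y(x) = sum_{n>=0} a_n x^n, so y'(x) = sum_{n>=1} n a_n x^(n-1) and y''(x) = sum_{n>=2} n(n-1) a_n x^(n-2).
Substitute into P(x) y'' + Q(x) y' + R(x) y = 0 with P(x) = x^2 + 1, Q(x) = -2x, R(x) = -5, and match powers of x.
Initial conditions: a_0 = 1, a_1 = 2.
Setting the coefficient of each power of x to zero and solving order by order (substituting the coefficients already found):
  x^0: 2 a_2 - 5 a_0 = 0  ->  2 a_2 = 5 a_0 = 5  ->  a_2 = 5/2
  x^1: 6 a_3 - 7 a_1 = 0  ->  6 a_3 = 7 a_1 = 14  ->  a_3 = 7/3
  x^2: 12 a_4 - 7 a_2 = 0  ->  12 a_4 = 7 a_2 = 35/2  ->  a_4 = 35/24
  x^3: 20 a_5 - 5 a_3 = 0  ->  20 a_5 = 5 a_3 = 35/3  ->  a_5 = 7/12
Truncated series: y(x) = 1 + 2 x + (5/2) x^2 + (7/3) x^3 + (35/24) x^4 + (7/12) x^5 + O(x^6).

a_0 = 1; a_1 = 2; a_2 = 5/2; a_3 = 7/3; a_4 = 35/24; a_5 = 7/12


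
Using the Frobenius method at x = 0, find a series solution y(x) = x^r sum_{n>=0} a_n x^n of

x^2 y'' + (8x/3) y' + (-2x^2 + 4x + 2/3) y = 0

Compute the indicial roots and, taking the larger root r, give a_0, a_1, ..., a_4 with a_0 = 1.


Write in Frobenius form y'' + (p(x)/x) y' + (q(x)/x^2) y = 0:
  p(x) = 8/3,  q(x) = -2x^2 + 4x + 2/3.
Indicial equation: r(r-1) + (8/3) r + (2/3) = 0 -> roots r_1 = -2/3, r_2 = -1.
Take r = r_1 = -2/3. Let y(x) = x^r sum_{n>=0} a_n x^n with a_0 = 1.
Substitute y = x^r sum a_n x^n and match x^{r+n}. The recurrence is
  D(n) a_n + 4 a_{n-1} - 2 a_{n-2} = 0,  where D(n) = (r+n)(r+n-1) + (8/3)(r+n) + (2/3).
  a_n = [-4 a_{n-1} + 2 a_{n-2}] / D(n).
Since the indicial polynomial factors as (r - r_1)(r - r_2), D(n) = (r_1 + n - r_1)(r_1 + n - r_2) = n(n + 1/3).
Evaluating step by step (a_0 = 1):
  n = 1: D(1) = 1(1 + 1/3) = 4/3; numerator = -4(1) = -4; a_1 = (-4)/(4/3) = -3
  n = 2: D(2) = 2(2 + 1/3) = 14/3; numerator = -4(-3) + 2(1) = 14; a_2 = (14)/(14/3) = 3
  n = 3: D(3) = 3(3 + 1/3) = 10; numerator = -4(3) + 2(-3) = -18; a_3 = (-18)/(10) = -9/5
  n = 4: D(4) = 4(4 + 1/3) = 52/3; numerator = -4(-9/5) + 2(3) = 66/5; a_4 = (66/5)/(52/3) = 99/130

r = -2/3; a_0 = 1; a_1 = -3; a_2 = 3; a_3 = -9/5; a_4 = 99/130


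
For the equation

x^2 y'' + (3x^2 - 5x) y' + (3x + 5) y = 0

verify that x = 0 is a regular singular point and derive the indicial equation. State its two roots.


Divide by x^2 to reach normal form y'' + P_1(x) y' + P_2(x) y = 0 with P_1(x) = 3 - 5/x and P_2(x) = 3/x + 5/x^2.
x = 0 is a singular point because the y'-coefficient 3 - 5/x has a pole at x = 0 and the y-coefficient 3/x + 5/x^2 has a pole at x = 0.
It is a regular singular point because x P_1(x) = p(x) = 3x - 5 and x^2 P_2(x) = q(x) = 3x + 5 are polynomials, hence analytic at x = 0.
p(0) = -5,  q(0) = 5.
Indicial equation: r(r-1) + p(0) r + q(0) = 0, i.e. r^2 + (p(0) - 1) r + q(0) = 0, i.e. r^2 - 6 r + 5 = 0.
Discriminant: (-6)^2 - 4(5) = 16, so r = (6 ± 4)/2.
Solving: r_1 = 5, r_2 = 1.

indicial: r^2 - 6 r + 5 = 0; roots r_1 = 5, r_2 = 1


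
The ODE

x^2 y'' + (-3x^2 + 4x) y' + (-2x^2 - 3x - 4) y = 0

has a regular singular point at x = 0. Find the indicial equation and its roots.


Divide by x^2 to reach normal form y'' + P_1(x) y' + P_2(x) y = 0 with P_1(x) = -3 + 4/x and P_2(x) = -2 - 3/x - 4/x^2.
x = 0 is a singular point because the y'-coefficient -3 + 4/x has a pole at x = 0 and the y-coefficient -2 - 3/x - 4/x^2 has a pole at x = 0.
It is a regular singular point because x P_1(x) = p(x) = 4 - 3x and x^2 P_2(x) = q(x) = -2x^2 - 3x - 4 are polynomials, hence analytic at x = 0.
p(0) = 4,  q(0) = -4.
Indicial equation: r(r-1) + p(0) r + q(0) = 0, i.e. r^2 + (p(0) - 1) r + q(0) = 0, i.e. r^2 + 3 r - 4 = 0.
Discriminant: (3)^2 - 4(-4) = 25, so r = (-3 ± 5)/2.
Solving: r_1 = 1, r_2 = -4.

indicial: r^2 + 3 r - 4 = 0; roots r_1 = 1, r_2 = -4


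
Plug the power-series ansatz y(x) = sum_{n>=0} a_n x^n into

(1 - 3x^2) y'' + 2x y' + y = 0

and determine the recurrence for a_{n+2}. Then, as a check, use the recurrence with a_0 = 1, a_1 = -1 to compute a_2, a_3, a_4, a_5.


Substitute y = sum_n a_n x^n.
(1 - 3 x^2) y'' contributes (n+2)(n+1) a_{n+2} - 3 n(n-1) a_n at x^n.
2 x y'(x) contributes 2 n a_n at x^n.
y(x) contributes 1 a_n at x^n.
Matching x^n: (n+2)(n+1) a_{n+2} + (-3 n(n-1) + 2 n + 1) a_n = 0.
Thus a_{n+2} = (3 n(n-1) - 2 n - 1) / ((n+1)(n+2)) * a_n.

Check with a_0 = 1, a_1 = -1 (apply the recurrence for n = 0, 1, 2, 3): a_0 = 1, a_1 = -1, a_2 = -1/2, a_3 = 1/2, a_4 = -1/24, a_5 = 11/40.

a_(n+2) = (3 n(n-1) - 2 n - 1) / ((n+1)(n+2)) * a_n; check: a_0 = 1, a_1 = -1, a_2 = -1/2, a_3 = 1/2, a_4 = -1/24, a_5 = 11/40


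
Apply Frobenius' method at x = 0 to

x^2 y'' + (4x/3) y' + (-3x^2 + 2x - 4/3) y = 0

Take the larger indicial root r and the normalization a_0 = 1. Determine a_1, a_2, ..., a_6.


Write in Frobenius form y'' + (p(x)/x) y' + (q(x)/x^2) y = 0:
  p(x) = 4/3,  q(x) = -3x^2 + 2x - 4/3.
Indicial equation: r(r-1) + (4/3) r + (-4/3) = 0 -> roots r_1 = 1, r_2 = -4/3.
Take r = r_1 = 1. Let y(x) = x^r sum_{n>=0} a_n x^n with a_0 = 1.
Substitute y = x^r sum a_n x^n and match x^{r+n}. The recurrence is
  D(n) a_n + 2 a_{n-1} - 3 a_{n-2} = 0,  where D(n) = (r+n)(r+n-1) + (4/3)(r+n) + (-4/3).
  a_n = [-2 a_{n-1} + 3 a_{n-2}] / D(n).
Since the indicial polynomial factors as (r - r_1)(r - r_2), D(n) = (r_1 + n - r_1)(r_1 + n - r_2) = n(n + 7/3).
Evaluating step by step (a_0 = 1):
  n = 1: D(1) = 1(1 + 7/3) = 10/3; numerator = -2(1) = -2; a_1 = (-2)/(10/3) = -3/5
  n = 2: D(2) = 2(2 + 7/3) = 26/3; numerator = -2(-3/5) + 3(1) = 21/5; a_2 = (21/5)/(26/3) = 63/130
  n = 3: D(3) = 3(3 + 7/3) = 16; numerator = -2(63/130) + 3(-3/5) = -36/13; a_3 = (-36/13)/(16) = -9/52
  n = 4: D(4) = 4(4 + 7/3) = 76/3; numerator = -2(-9/52) + 3(63/130) = 9/5; a_4 = (9/5)/(76/3) = 27/380
  n = 5: D(5) = 5(5 + 7/3) = 110/3; numerator = -2(27/380) + 3(-9/52) = -3267/4940; a_5 = (-3267/4940)/(110/3) = -891/49400
  n = 6: D(6) = 6(6 + 7/3) = 50; numerator = -2(-891/49400) + 3(27/380) = 81/325; a_6 = (81/325)/(50) = 81/16250

r = 1; a_0 = 1; a_1 = -3/5; a_2 = 63/130; a_3 = -9/52; a_4 = 27/380; a_5 = -891/49400; a_6 = 81/16250


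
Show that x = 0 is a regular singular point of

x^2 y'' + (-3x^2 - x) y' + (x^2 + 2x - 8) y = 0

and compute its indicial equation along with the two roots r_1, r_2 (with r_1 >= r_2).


Divide by x^2 to reach normal form y'' + P_1(x) y' + P_2(x) y = 0 with P_1(x) = -3 - 1/x and P_2(x) = 1 + 2/x - 8/x^2.
x = 0 is a singular point because the y'-coefficient -3 - 1/x has a pole at x = 0 and the y-coefficient 1 + 2/x - 8/x^2 has a pole at x = 0.
It is a regular singular point because x P_1(x) = p(x) = -3x - 1 and x^2 P_2(x) = q(x) = x^2 + 2x - 8 are polynomials, hence analytic at x = 0.
p(0) = -1,  q(0) = -8.
Indicial equation: r(r-1) + p(0) r + q(0) = 0, i.e. r^2 + (p(0) - 1) r + q(0) = 0, i.e. r^2 - 2 r - 8 = 0.
Discriminant: (-2)^2 - 4(-8) = 36, so r = (2 ± 6)/2.
Solving: r_1 = 4, r_2 = -2.

indicial: r^2 - 2 r - 8 = 0; roots r_1 = 4, r_2 = -2


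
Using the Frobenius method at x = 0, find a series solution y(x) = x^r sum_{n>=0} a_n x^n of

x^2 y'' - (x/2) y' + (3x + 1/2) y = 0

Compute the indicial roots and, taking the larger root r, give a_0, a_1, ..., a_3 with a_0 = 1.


Write in Frobenius form y'' + (p(x)/x) y' + (q(x)/x^2) y = 0:
  p(x) = -1/2,  q(x) = 3x + 1/2.
Indicial equation: r(r-1) + (-1/2) r + (1/2) = 0 -> roots r_1 = 1, r_2 = 1/2.
Take r = r_1 = 1. Let y(x) = x^r sum_{n>=0} a_n x^n with a_0 = 1.
Substitute y = x^r sum a_n x^n and match x^{r+n}. The recurrence is
  D(n) a_n + 3 a_{n-1} = 0,  where D(n) = (r+n)(r+n-1) + (-1/2)(r+n) + (1/2).
  a_n = -3 / D(n) * a_{n-1}.
Since the indicial polynomial factors as (r - r_1)(r - r_2), D(n) = (r_1 + n - r_1)(r_1 + n - r_2) = n(n + 1/2).
Evaluating step by step (a_0 = 1):
  n = 1: D(1) = 1(1 + 1/2) = 3/2; numerator = -3(1) = -3; a_1 = (-3)/(3/2) = -2
  n = 2: D(2) = 2(2 + 1/2) = 5; numerator = -3(-2) = 6; a_2 = (6)/(5) = 6/5
  n = 3: D(3) = 3(3 + 1/2) = 21/2; numerator = -3(6/5) = -18/5; a_3 = (-18/5)/(21/2) = -12/35

r = 1; a_0 = 1; a_1 = -2; a_2 = 6/5; a_3 = -12/35


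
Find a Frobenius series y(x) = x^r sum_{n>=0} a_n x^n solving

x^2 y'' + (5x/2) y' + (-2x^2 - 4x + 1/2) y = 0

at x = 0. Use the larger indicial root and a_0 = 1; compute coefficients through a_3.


Write in Frobenius form y'' + (p(x)/x) y' + (q(x)/x^2) y = 0:
  p(x) = 5/2,  q(x) = -2x^2 - 4x + 1/2.
Indicial equation: r(r-1) + (5/2) r + (1/2) = 0 -> roots r_1 = -1/2, r_2 = -1.
Take r = r_1 = -1/2. Let y(x) = x^r sum_{n>=0} a_n x^n with a_0 = 1.
Substitute y = x^r sum a_n x^n and match x^{r+n}. The recurrence is
  D(n) a_n - 4 a_{n-1} - 2 a_{n-2} = 0,  where D(n) = (r+n)(r+n-1) + (5/2)(r+n) + (1/2).
  a_n = [4 a_{n-1} + 2 a_{n-2}] / D(n).
Since the indicial polynomial factors as (r - r_1)(r - r_2), D(n) = (r_1 + n - r_1)(r_1 + n - r_2) = n(n + 1/2).
Evaluating step by step (a_0 = 1):
  n = 1: D(1) = 1(1 + 1/2) = 3/2; numerator = 4(1) = 4; a_1 = (4)/(3/2) = 8/3
  n = 2: D(2) = 2(2 + 1/2) = 5; numerator = 4(8/3) + 2(1) = 38/3; a_2 = (38/3)/(5) = 38/15
  n = 3: D(3) = 3(3 + 1/2) = 21/2; numerator = 4(38/15) + 2(8/3) = 232/15; a_3 = (232/15)/(21/2) = 464/315

r = -1/2; a_0 = 1; a_1 = 8/3; a_2 = 38/15; a_3 = 464/315


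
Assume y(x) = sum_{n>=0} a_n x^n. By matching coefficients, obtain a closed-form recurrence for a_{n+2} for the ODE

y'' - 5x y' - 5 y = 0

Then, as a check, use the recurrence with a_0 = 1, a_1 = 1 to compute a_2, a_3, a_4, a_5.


Substitute y = sum_n a_n x^n.
y''(x) has coefficient (n+2)(n+1) a_{n+2} at x^n;
-5 x y'(x) has coefficient -5 n a_n at x^n (shift);
-5 y(x) has coefficient -5 a_n at x^n.
Matching x^n: (n+2)(n+1) a_{n+2} + (-5n - 5) a_n = 0.
Thus a_{n+2} = (5n + 5) / ((n+1)(n+2)) * a_n.

Check with a_0 = 1, a_1 = 1 (apply the recurrence for n = 0, 1, 2, 3): a_0 = 1, a_1 = 1, a_2 = 5/2, a_3 = 5/3, a_4 = 25/8, a_5 = 5/3.

a_(n+2) = (5n + 5) / ((n+1)(n+2)) * a_n; check: a_0 = 1, a_1 = 1, a_2 = 5/2, a_3 = 5/3, a_4 = 25/8, a_5 = 5/3


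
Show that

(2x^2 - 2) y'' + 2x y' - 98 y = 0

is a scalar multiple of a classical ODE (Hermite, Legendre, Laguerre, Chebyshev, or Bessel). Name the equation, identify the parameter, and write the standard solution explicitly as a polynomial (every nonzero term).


All three coefficients share the factor -2; dividing through by -2 gives  (1 - x^2) y'' - x y' + 49 y = 0.
This matches the Chebyshev equation (1 - x^2) y'' - x y' + n^2 y = 0 (note the -x y' term, not -2x y') with n^2 = 49, so n = 7; the polynomial solution is T_7(x).
With y = sum_k a_k x^k, matching x^k gives (k+2)(k+1) a_{k+2} = (k^2 - n^2) a_k = (k - 7)(k + 7) a_k. The right side vanishes at k = 7, so the series with the parity of 7 terminates at degree 7.
Standard normalization: leading coefficient of T_n is 2^(n-1), so a_7 = 2^6 = 64. Work downward with a_k = (k+1)(k+2) a_{k+2} / ((k - 7)(k + 7)):
  a_5 = (6)(7)(64) / ((5 - 7)(5 + 7)) = 2688/(-24) = -112
  a_3 = (4)(5)(-112) / ((3 - 7)(3 + 7)) = -2240/(-40) = 56
  a_1 = (2)(3)(56) / ((1 - 7)(1 + 7)) = 336/(-48) = -7
Hence T_7(x) = 64 x^7 - 112 x^5 + 56 x^3 - 7 x.

T_7(x); series = 64 x^7 - 112 x^5 + 56 x^3 - 7 x


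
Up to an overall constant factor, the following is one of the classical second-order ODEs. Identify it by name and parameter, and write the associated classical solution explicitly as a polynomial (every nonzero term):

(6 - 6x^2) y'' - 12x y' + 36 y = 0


All three coefficients share the factor 6; dividing through by 6 gives  (1 - x^2) y'' - 2x y' + 6 y = 0.
This matches the Legendre equation (1 - x^2) y'' - 2x y' + n(n+1) y = 0 (note the -2x y' term) with n(n+1) = 6, so n = 2; the polynomial solution is P_2(x).
With y = sum_k a_k x^k, matching x^k gives (k+2)(k+1) a_{k+2} = [k(k+1) - n(n+1)] a_k = (k - 2)(k + 3) a_k. The right side vanishes at k = 2, so the series with the parity of 2 terminates at degree 2.
Standard normalization (P_n(1) = 1): leading coefficient (2n)!/(2^n (n!)^2) = 24/(4*4) = 3/2, so a_2 = 3/2. Work downward with a_k = (k+1)(k+2) a_{k+2} / ((k - 2)(k + 3)):
  a_0 = (1)(2)(3/2) / ((0 - 2)(0 + 3)) = 3/(-6) = -1/2
Hence P_2(x) = 3 x^2/2 - 1/2.

P_2(x); series = 3 x^2/2 - 1/2


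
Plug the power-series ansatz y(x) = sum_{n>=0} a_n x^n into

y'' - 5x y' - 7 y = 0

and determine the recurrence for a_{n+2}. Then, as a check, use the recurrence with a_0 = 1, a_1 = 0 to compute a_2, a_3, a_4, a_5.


Substitute y = sum_n a_n x^n.
y''(x) has coefficient (n+2)(n+1) a_{n+2} at x^n;
-5 x y'(x) has coefficient -5 n a_n at x^n (shift);
-7 y(x) has coefficient -7 a_n at x^n.
Matching x^n: (n+2)(n+1) a_{n+2} + (-5n - 7) a_n = 0.
Thus a_{n+2} = (5n + 7) / ((n+1)(n+2)) * a_n.

Check with a_0 = 1, a_1 = 0 (apply the recurrence for n = 0, 1, 2, 3): a_0 = 1, a_1 = 0, a_2 = 7/2, a_3 = 0, a_4 = 119/24, a_5 = 0.

a_(n+2) = (5n + 7) / ((n+1)(n+2)) * a_n; check: a_0 = 1, a_1 = 0, a_2 = 7/2, a_3 = 0, a_4 = 119/24, a_5 = 0
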